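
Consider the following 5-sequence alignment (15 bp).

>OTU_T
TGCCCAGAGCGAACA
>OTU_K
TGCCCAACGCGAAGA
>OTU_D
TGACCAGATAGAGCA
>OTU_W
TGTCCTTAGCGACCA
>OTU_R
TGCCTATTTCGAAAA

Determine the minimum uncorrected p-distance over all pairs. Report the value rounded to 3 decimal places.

Pairwise Hamming distances:
  OTU_T vs OTU_K: 3
  OTU_T vs OTU_D: 4
  OTU_T vs OTU_W: 4
  OTU_T vs OTU_R: 5
  OTU_K vs OTU_D: 7
  OTU_K vs OTU_W: 6
  OTU_K vs OTU_R: 5
  OTU_D vs OTU_W: 6
  OTU_D vs OTU_R: 7
  OTU_W vs OTU_R: 7
The smallest is 3 mismatches, between OTU_T and OTU_K; p = 3/15 = 0.200.

0.200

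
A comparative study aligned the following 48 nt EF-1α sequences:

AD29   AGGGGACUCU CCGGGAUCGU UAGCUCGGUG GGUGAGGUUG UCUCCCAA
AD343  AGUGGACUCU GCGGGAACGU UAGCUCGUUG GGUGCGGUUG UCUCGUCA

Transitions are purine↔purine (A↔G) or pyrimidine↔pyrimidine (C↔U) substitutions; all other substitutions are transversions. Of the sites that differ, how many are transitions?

Differing sites — 3:G/U (Tv); 11:C/G (Tv); 17:U/A (Tv); 28:G/U (Tv); 35:A/C (Tv); 45:C/G (Tv); 46:C/U (Ti); 47:A/C (Tv).
Of the 8 differences, 1 transition and 7 transversions, so the answer is 1.

1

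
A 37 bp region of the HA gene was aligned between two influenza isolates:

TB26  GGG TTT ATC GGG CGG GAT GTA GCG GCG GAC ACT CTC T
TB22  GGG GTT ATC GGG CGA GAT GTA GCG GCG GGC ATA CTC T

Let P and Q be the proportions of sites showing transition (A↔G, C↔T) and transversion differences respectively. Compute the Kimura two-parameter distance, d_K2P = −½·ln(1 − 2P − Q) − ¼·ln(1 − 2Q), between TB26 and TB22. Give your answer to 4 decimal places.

0.1504

Differing sites — 4:T/G (Tv); 15:G/A (Ti); 29:A/G (Ti); 32:C/T (Ti); 33:T/A (Tv).
Of the 5 differences, 3 transitions and 2 transversions over 37 sites: P = 3/37 = 0.081081, Q = 2/37 = 0.054054.
d = −0.5·ln(0.783784) − 0.25·ln(0.891892) = −0.5·(-0.243622) − 0.25·(-0.114410) = 0.1504.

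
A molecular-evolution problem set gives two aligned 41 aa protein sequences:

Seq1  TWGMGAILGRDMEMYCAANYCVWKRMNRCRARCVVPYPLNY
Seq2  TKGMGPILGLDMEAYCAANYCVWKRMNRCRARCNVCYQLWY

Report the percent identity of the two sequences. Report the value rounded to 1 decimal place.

80.5%

Mismatches occur at site 2 (W→K), site 6 (A→P), site 10 (R→L), site 14 (M→A), site 34 (V→N), site 36 (P→C), site 38 (P→Q), site 40 (N→W).
33 of the 41 sites match, so the percent identity is 33/41 × 100 = 80.5%.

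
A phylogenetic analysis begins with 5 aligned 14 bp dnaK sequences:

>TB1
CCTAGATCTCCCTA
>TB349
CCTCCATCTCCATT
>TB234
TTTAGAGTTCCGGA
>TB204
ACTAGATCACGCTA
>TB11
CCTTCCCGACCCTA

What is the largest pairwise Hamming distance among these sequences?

Pairwise Hamming distances:
  TB1 vs TB349: 4
  TB1 vs TB234: 6
  TB1 vs TB204: 3
  TB1 vs TB11: 6
  TB349 vs TB234: 9
  TB349 vs TB204: 7
  TB349 vs TB11: 7
  TB234 vs TB204: 8
  TB234 vs TB11: 10
  TB204 vs TB11: 7
The largest is 10, between TB234 and TB11.

10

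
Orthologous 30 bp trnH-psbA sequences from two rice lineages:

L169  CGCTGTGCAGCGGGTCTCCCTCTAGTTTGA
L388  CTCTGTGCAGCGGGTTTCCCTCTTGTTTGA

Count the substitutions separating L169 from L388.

3

Mismatches occur at site 2 (G→T), site 16 (C→T), site 24 (A→T).
That gives 3 mismatches out of 30 aligned sites, so the Hamming distance is 3.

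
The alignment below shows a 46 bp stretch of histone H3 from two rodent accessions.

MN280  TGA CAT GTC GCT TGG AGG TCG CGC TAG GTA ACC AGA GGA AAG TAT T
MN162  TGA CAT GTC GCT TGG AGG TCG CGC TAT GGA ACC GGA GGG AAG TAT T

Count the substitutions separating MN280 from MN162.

4

The sequences differ at positions 27 (G/T), 29 (T/G), 34 (A/G), 39 (A/G).
That gives 4 mismatches out of 46 aligned sites, so the Hamming distance is 4.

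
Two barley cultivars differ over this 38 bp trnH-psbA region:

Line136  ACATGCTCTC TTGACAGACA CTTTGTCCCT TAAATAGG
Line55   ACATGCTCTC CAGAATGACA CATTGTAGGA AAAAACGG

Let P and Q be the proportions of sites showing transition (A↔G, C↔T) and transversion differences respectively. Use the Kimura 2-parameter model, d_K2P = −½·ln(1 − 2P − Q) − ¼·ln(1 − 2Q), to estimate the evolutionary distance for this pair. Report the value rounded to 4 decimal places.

0.4256

Differing sites — 11:T/C (Ti); 12:T/A (Tv); 15:C/A (Tv); 16:A/T (Tv); 22:T/A (Tv); 27:C/A (Tv); 28:C/G (Tv); 29:C/G (Tv); 30:T/A (Tv); 31:T/A (Tv); 35:T/A (Tv); 36:A/C (Tv).
Of the 12 differences, 1 transition and 11 transversions over 38 sites: P = 1/38 = 0.026316, Q = 11/38 = 0.289474.
d = −0.5·ln(0.657894) − 0.25·ln(0.421052) = −0.5·(-0.418711) − 0.25·(-0.864999) = 0.4256.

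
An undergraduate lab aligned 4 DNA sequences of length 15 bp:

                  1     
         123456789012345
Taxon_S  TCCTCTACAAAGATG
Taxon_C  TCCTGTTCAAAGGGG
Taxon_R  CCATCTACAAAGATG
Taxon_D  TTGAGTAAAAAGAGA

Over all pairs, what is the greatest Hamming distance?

8

Pairwise Hamming distances:
  Taxon_S vs Taxon_C: 4
  Taxon_S vs Taxon_R: 2
  Taxon_S vs Taxon_D: 7
  Taxon_C vs Taxon_R: 6
  Taxon_C vs Taxon_D: 7
  Taxon_R vs Taxon_D: 8
The largest is 8, between Taxon_R and Taxon_D.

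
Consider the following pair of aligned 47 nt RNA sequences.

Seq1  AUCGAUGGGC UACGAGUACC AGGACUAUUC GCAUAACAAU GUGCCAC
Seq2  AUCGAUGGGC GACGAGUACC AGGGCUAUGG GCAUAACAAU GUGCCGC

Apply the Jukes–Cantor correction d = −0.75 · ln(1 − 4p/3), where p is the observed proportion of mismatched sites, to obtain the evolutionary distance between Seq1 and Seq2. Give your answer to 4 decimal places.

Differing sites — 11:U/G; 24:A/G; 29:U/G; 30:C/G; 46:A/G.
p = 5/47 = 0.106383.
d = −0.75 · ln(1 − (4/3)·0.106383) = −0.75 · ln(0.858156) = −0.75 · (-0.152969) = 0.1147.

0.1147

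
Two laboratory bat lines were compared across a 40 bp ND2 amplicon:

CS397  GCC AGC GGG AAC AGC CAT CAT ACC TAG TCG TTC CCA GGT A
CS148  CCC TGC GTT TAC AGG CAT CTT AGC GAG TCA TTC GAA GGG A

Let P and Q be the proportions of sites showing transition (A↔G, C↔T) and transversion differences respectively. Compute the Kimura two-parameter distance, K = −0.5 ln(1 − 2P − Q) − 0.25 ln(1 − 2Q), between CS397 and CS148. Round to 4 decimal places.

Mismatches occur at site 1 (G/C, transversion), site 4 (A/T, transversion), site 8 (G/T, transversion), site 9 (G/T, transversion), site 10 (A/T, transversion), site 15 (C/G, transversion), site 20 (A/T, transversion), site 23 (C/G, transversion), site 25 (T/G, transversion), site 30 (G/A, transition), site 34 (C/G, transversion), site 35 (C/A, transversion), site 39 (T/G, transversion).
Of the 13 differences, 1 transition and 12 transversions over 40 sites: P = 1/40 = 0.025000, Q = 12/40 = 0.300000.
d = −0.5·ln(0.650000) − 0.25·ln(0.400000) = −0.5·(-0.430783) − 0.25·(-0.916291) = 0.4445.

0.4445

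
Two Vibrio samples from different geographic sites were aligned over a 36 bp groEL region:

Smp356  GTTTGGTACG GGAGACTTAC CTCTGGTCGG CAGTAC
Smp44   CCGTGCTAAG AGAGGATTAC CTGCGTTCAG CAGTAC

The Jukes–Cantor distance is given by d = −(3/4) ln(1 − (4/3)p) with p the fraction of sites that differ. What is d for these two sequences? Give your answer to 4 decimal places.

0.4408

Differing sites — 1:G/C; 2:T/C; 3:T/G; 6:G/C; 9:C/A; 11:G/A; 15:A/G; 16:C/A; 23:C/G; 24:T/C; 26:G/T; 29:G/A.
p = 12/36 = 0.333333.
d = −0.75 · ln(1 − (4/3)·0.333333) = −0.75 · ln(0.555556) = −0.75 · (-0.587786) = 0.4408.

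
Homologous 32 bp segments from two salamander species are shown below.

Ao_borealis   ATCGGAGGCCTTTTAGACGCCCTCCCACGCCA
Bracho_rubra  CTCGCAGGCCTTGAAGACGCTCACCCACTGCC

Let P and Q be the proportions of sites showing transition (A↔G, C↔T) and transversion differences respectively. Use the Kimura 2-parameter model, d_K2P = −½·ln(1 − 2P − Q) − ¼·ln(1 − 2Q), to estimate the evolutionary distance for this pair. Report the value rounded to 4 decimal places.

0.3606

Differing sites — 1:A/C (Tv); 5:G/C (Tv); 13:T/G (Tv); 14:T/A (Tv); 21:C/T (Ti); 23:T/A (Tv); 29:G/T (Tv); 30:C/G (Tv); 32:A/C (Tv).
Of the 9 differences, 1 transition and 8 transversions over 32 sites: P = 1/32 = 0.031250, Q = 8/32 = 0.250000.
d = −0.5·ln(0.687500) − 0.25·ln(0.500000) = −0.5·(-0.374693) − 0.25·(-0.693147) = 0.3606.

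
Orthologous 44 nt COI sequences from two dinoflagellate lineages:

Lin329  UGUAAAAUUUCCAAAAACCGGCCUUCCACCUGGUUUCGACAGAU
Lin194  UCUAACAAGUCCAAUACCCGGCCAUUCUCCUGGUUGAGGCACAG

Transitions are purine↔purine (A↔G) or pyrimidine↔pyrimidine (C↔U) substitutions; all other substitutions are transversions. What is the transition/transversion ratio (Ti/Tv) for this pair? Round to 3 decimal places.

0.167

Differing sites — 2:G/C (Tv); 6:A/C (Tv); 8:U/A (Tv); 9:U/G (Tv); 15:A/U (Tv); 17:A/C (Tv); 24:U/A (Tv); 26:C/U (Ti); 28:A/U (Tv); 36:U/G (Tv); 37:C/A (Tv); 39:A/G (Ti); 42:G/C (Tv); 44:U/G (Tv).
Of the 14 differences, 2 transitions and 12 transversions, so Ti/Tv = 2/12 = 0.167.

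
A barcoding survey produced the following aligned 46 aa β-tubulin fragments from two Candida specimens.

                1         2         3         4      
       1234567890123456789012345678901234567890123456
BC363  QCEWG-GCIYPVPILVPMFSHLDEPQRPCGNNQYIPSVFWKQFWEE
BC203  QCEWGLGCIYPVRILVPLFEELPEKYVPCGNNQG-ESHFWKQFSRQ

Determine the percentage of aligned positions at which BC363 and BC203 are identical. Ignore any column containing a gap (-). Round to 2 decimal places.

68.18%

Excluding the 2 gap columns leaves 44 comparable sites.
The sequences differ at positions 13 (P/R), 18 (M/L), 20 (S/E), 21 (H/E), 23 (D/P), 25 (P/K), 26 (Q/Y), 27 (R/V), 34 (Y/G), 36 (P/E), 38 (V/H), 44 (W/S), 45 (E/R), 46 (E/Q).
30 of the 44 comparable sites match, so the percent identity is 30/44 × 100 = 68.18%.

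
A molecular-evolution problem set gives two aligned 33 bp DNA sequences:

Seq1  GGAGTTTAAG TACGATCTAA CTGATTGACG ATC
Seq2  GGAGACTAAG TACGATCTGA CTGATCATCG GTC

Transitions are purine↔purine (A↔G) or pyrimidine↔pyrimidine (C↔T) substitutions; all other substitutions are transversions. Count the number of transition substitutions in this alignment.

Mismatches occur at site 5 (T↔A, transversion), site 6 (T↔C, transition), site 19 (A↔G, transition), site 26 (T↔C, transition), site 27 (G↔A, transition), site 28 (A↔T, transversion), site 31 (A↔G, transition).
Of the 7 differences, 5 transitions and 2 transversions, so the answer is 5.

5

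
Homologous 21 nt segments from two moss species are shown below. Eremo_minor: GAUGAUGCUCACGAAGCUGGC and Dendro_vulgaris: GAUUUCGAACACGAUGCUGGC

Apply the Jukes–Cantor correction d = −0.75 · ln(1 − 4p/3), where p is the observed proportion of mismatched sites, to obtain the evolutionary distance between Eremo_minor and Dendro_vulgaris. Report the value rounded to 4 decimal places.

0.3597

Differing sites — 4:G/U; 5:A/U; 6:U/C; 8:C/A; 9:U/A; 15:A/U.
p = 6/21 = 0.285714.
d = −0.75 · ln(1 − (4/3)·0.285714) = −0.75 · ln(0.619048) = −0.75 · (-0.479572) = 0.3597.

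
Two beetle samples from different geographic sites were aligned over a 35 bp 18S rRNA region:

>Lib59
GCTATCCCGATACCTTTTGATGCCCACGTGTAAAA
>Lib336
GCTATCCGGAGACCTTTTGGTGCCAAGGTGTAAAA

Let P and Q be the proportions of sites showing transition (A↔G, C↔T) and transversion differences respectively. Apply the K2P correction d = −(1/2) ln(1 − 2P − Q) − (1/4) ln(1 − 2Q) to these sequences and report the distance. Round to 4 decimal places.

0.1589

Mismatches occur at site 8 (C↔G, transversion), site 11 (T↔G, transversion), site 20 (A↔G, transition), site 25 (C↔A, transversion), site 27 (C↔G, transversion).
Of the 5 differences, 1 transition and 4 transversions over 35 sites: P = 1/35 = 0.028571, Q = 4/35 = 0.114286.
d = −0.5·ln(0.828572) − 0.25·ln(0.771428) = −0.5·(-0.188052) − 0.25·(-0.259512) = 0.1589.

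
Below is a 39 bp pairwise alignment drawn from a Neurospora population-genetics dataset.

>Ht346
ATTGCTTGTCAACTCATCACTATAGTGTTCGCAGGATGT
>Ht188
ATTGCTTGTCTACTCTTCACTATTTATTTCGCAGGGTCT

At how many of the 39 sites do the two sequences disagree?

Differing sites — 11:A/T; 16:A/T; 24:A/T; 25:G/T; 26:T/A; 27:G/T; 36:A/G; 38:G/C.
That gives 8 mismatches out of 39 aligned sites, so the Hamming distance is 8.

8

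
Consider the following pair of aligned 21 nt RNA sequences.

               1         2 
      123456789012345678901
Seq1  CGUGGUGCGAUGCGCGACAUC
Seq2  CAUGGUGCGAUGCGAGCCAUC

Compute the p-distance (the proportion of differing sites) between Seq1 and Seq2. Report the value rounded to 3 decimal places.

0.143

Differing sites — 2:G/A; 15:C/A; 17:A/C.
There are 3 differences over 21 sites, so p = 3/21 = 0.143.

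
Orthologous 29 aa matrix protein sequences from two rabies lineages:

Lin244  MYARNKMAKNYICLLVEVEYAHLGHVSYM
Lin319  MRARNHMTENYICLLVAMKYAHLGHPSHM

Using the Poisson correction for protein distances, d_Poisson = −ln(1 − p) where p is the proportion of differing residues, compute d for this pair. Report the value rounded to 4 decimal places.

0.3716

Mismatches occur at site 2 (Y↔R), site 6 (K↔H), site 8 (A↔T), site 9 (K↔E), site 17 (E↔A), site 18 (V↔M), site 19 (E↔K), site 26 (V↔P), site 28 (Y↔H).
p = 9/29 = 0.310345.
d = −ln(1 − 0.310345) = −ln(0.689655) = 0.3716.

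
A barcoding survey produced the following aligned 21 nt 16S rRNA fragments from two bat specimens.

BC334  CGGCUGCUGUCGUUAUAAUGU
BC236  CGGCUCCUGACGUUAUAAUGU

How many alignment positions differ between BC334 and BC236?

Mismatches occur at site 6 (G→C), site 10 (U→A).
That gives 2 mismatches out of 21 aligned sites, so the Hamming distance is 2.

2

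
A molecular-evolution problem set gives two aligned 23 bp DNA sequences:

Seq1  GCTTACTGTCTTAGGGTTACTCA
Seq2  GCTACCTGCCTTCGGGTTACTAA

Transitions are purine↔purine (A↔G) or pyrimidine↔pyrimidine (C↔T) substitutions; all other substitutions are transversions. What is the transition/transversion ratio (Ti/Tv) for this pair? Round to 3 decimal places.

0.250

The sequences differ at positions 4 (T/A, transversion), 5 (A/C, transversion), 9 (T/C, transition), 13 (A/C, transversion), 22 (C/A, transversion).
Of the 5 differences, 1 transition and 4 transversions, so Ti/Tv = 1/4 = 0.250.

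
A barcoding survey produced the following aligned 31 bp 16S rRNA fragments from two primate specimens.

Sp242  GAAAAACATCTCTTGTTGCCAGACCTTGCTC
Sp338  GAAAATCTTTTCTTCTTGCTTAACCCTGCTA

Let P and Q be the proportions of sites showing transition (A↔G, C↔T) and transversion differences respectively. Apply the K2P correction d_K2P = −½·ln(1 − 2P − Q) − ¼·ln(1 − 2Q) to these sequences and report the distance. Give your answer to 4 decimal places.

Mismatches occur at site 6 (A/T, transversion), site 8 (A/T, transversion), site 10 (C/T, transition), site 15 (G/C, transversion), site 20 (C/T, transition), site 21 (A/T, transversion), site 22 (G/A, transition), site 26 (T/C, transition), site 31 (C/A, transversion).
Of the 9 differences, 4 transitions and 5 transversions over 31 sites: P = 4/31 = 0.129032, Q = 5/31 = 0.161290.
d = −0.5·ln(0.580646) − 0.25·ln(0.677420) = −0.5·(-0.543614) − 0.25·(-0.389464) = 0.3692.

0.3692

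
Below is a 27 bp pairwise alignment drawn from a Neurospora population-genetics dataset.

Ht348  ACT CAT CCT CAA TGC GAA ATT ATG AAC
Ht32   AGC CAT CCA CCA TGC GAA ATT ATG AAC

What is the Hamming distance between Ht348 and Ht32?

4

Mismatches occur at site 2 (C→G), site 3 (T→C), site 9 (T→A), site 11 (A→C).
That gives 4 mismatches out of 27 aligned sites, so the Hamming distance is 4.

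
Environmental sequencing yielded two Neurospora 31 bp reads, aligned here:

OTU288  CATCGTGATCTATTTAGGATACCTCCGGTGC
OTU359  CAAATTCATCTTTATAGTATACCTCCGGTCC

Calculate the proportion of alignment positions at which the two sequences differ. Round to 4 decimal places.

The sequences differ at positions 3 (T/A), 4 (C/A), 5 (G/T), 7 (G/C), 12 (A/T), 14 (T/A), 18 (G/T), 30 (G/C).
There are 8 differences over 31 sites, so p = 8/31 = 0.2581.

0.2581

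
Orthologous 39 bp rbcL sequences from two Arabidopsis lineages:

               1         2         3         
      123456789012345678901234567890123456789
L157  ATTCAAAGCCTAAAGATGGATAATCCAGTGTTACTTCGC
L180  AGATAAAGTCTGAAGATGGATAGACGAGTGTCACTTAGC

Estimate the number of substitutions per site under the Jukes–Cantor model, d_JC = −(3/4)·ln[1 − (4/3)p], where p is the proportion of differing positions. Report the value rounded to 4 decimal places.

0.3138

Mismatches occur at site 2 (T→G), site 3 (T→A), site 4 (C→T), site 9 (C→T), site 12 (A→G), site 23 (A→G), site 24 (T→A), site 26 (C→G), site 32 (T→C), site 37 (C→A).
p = 10/39 = 0.256410.
d = −0.75 · ln(1 − (4/3)·0.256410) = −0.75 · ln(0.658120) = −0.75 · (-0.418368) = 0.3138.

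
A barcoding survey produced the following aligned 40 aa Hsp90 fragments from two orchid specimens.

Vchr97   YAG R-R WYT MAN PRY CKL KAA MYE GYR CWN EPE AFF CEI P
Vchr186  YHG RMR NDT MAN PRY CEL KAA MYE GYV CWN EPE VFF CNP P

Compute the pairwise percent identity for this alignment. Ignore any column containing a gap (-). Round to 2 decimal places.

79.49%

Excluding the 1 gap column leaves 39 comparable sites.
The sequences differ at positions 2 (A/H), 7 (W/N), 8 (Y/D), 17 (K/E), 27 (R/V), 34 (A/V), 38 (E/N), 39 (I/P).
31 of the 39 comparable sites match, so the percent identity is 31/39 × 100 = 79.49%.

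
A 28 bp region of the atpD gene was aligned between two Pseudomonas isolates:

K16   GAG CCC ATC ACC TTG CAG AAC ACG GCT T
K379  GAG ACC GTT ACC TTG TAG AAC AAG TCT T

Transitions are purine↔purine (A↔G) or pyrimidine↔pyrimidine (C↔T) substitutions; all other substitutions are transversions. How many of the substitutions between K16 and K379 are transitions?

3

The sequences differ at positions 4 (C/A, transversion), 7 (A/G, transition), 9 (C/T, transition), 16 (C/T, transition), 23 (C/A, transversion), 25 (G/T, transversion).
Of the 6 differences, 3 transitions and 3 transversions, so the answer is 3.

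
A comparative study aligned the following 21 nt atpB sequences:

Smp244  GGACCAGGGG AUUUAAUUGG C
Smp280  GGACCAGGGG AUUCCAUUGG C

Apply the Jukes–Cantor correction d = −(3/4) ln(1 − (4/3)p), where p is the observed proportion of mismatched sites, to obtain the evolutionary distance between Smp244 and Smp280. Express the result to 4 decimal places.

0.1019

The sequences differ at positions 14 (U/C), 15 (A/C).
p = 2/21 = 0.095238.
d = −0.75 · ln(1 − (4/3)·0.095238) = −0.75 · ln(0.873016) = −0.75 · (-0.135801) = 0.1019.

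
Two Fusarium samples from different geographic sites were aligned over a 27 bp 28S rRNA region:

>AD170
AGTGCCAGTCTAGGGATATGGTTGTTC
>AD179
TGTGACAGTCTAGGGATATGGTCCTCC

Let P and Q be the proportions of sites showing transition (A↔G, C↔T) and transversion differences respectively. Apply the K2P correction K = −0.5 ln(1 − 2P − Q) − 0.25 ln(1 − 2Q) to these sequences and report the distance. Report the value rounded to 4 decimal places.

Differing sites — 1:A/T (Tv); 5:C/A (Tv); 23:T/C (Ti); 24:G/C (Tv); 26:T/C (Ti).
Of the 5 differences, 2 transitions and 3 transversions over 27 sites: P = 2/27 = 0.074074, Q = 3/27 = 0.111111.
d = −0.5·ln(0.740741) − 0.25·ln(0.777778) = −0.5·(-0.300104) − 0.25·(-0.251314) = 0.2129.

0.2129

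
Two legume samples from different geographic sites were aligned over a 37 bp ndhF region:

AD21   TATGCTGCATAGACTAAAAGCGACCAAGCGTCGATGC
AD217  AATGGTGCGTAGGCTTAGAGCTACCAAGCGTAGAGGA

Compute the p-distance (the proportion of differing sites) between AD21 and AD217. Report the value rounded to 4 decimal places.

The sequences differ at positions 1 (T/A), 5 (C/G), 9 (A/G), 13 (A/G), 16 (A/T), 18 (A/G), 22 (G/T), 32 (C/A), 35 (T/G), 37 (C/A).
There are 10 differences over 37 sites, so p = 10/37 = 0.2703.

0.2703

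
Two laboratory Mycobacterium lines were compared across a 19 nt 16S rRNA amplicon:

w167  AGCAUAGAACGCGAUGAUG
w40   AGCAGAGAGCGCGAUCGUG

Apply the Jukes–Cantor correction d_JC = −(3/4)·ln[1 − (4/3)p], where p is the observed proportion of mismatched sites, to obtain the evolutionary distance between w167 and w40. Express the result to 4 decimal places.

Mismatches occur at site 5 (U↔G), site 9 (A↔G), site 16 (G↔C), site 17 (A↔G).
p = 4/19 = 0.210526.
d = −0.75 · ln(1 − (4/3)·0.210526) = −0.75 · ln(0.719299) = −0.75 · (-0.329478) = 0.2471.

0.2471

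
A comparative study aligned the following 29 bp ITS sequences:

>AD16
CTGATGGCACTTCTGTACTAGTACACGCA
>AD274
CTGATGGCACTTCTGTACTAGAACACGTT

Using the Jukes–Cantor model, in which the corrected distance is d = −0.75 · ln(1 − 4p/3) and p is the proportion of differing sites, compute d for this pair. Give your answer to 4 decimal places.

The sequences differ at positions 22 (T/A), 28 (C/T), 29 (A/T).
p = 3/29 = 0.103448.
d = −0.75 · ln(1 − (4/3)·0.103448) = −0.75 · ln(0.862069) = −0.75 · (-0.148420) = 0.1113.

0.1113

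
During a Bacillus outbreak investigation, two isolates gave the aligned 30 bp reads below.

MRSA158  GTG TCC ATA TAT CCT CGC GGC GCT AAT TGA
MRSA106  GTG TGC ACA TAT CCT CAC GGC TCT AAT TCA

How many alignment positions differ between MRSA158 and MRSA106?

Mismatches occur at site 5 (C/G), site 8 (T/C), site 17 (G/A), site 22 (G/T), site 29 (G/C).
That gives 5 mismatches out of 30 aligned sites, so the Hamming distance is 5.

5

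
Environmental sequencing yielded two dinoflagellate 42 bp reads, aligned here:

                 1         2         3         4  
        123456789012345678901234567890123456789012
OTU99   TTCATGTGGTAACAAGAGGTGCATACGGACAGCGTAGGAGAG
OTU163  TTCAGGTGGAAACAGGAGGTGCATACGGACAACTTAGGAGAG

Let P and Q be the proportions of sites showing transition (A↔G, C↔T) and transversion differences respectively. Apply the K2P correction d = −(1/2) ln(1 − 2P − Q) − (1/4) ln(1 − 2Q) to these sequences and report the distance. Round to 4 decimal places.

Differing sites — 5:T/G (Tv); 10:T/A (Tv); 15:A/G (Ti); 32:G/A (Ti); 34:G/T (Tv).
Of the 5 differences, 2 transitions and 3 transversions over 42 sites: P = 2/42 = 0.047619, Q = 3/42 = 0.071429.
d = −0.5·ln(0.833333) − 0.25·ln(0.857142) = −0.5·(-0.182322) − 0.25·(-0.154152) = 0.1297.

0.1297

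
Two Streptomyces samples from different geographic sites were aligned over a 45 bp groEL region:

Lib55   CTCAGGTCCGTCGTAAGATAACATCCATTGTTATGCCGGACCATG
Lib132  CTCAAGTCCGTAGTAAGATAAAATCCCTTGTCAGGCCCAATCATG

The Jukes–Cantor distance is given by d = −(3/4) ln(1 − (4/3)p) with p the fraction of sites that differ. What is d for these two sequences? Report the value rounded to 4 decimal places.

0.2326

The sequences differ at positions 5 (G/A), 12 (C/A), 22 (C/A), 27 (A/C), 32 (T/C), 34 (T/G), 38 (G/C), 39 (G/A), 41 (C/T).
p = 9/45 = 0.200000.
d = −0.75 · ln(1 − (4/3)·0.200000) = −0.75 · ln(0.733333) = −0.75 · (-0.310155) = 0.2326.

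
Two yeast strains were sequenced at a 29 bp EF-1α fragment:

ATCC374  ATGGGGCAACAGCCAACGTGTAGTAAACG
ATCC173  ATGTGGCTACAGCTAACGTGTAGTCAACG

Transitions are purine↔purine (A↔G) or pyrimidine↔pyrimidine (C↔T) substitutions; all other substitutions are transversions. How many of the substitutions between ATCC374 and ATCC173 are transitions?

The sequences differ at positions 4 (G/T, transversion), 8 (A/T, transversion), 14 (C/T, transition), 25 (A/C, transversion).
Of the 4 differences, 1 transition and 3 transversions, so the answer is 1.

1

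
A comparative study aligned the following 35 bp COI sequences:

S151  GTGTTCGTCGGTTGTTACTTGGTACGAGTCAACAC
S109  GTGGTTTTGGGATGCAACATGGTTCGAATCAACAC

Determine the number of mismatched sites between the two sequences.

Mismatches occur at site 4 (T→G), site 6 (C→T), site 7 (G→T), site 9 (C→G), site 12 (T→A), site 15 (T→C), site 16 (T→A), site 19 (T→A), site 24 (A→T), site 28 (G→A).
That gives 10 mismatches out of 35 aligned sites, so the Hamming distance is 10.

10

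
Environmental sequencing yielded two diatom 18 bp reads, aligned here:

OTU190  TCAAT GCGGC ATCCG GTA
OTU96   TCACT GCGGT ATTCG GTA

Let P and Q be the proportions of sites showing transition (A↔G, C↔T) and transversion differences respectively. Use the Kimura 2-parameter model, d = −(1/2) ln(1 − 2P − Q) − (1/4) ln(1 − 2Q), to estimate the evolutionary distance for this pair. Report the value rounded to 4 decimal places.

Differing sites — 4:A/C (Tv); 10:C/T (Ti); 13:C/T (Ti).
Of the 3 differences, 2 transitions and 1 transversion over 18 sites: P = 2/18 = 0.111111, Q = 1/18 = 0.055556.
d = −0.5·ln(0.722222) − 0.25·ln(0.888888) = −0.5·(-0.325423) − 0.25·(-0.117784) = 0.1922.

0.1922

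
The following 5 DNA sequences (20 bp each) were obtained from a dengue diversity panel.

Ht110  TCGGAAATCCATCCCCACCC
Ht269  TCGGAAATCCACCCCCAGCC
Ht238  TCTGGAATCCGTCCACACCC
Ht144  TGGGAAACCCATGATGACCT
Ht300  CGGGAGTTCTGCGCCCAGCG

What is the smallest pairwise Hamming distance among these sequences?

2

Pairwise Hamming distances:
  Ht110 vs Ht269: 2
  Ht110 vs Ht238: 4
  Ht110 vs Ht144: 7
  Ht110 vs Ht300: 10
  Ht269 vs Ht238: 6
  Ht269 vs Ht144: 9
  Ht269 vs Ht300: 8
  Ht238 vs Ht144: 10
  Ht238 vs Ht300: 12
  Ht144 vs Ht300: 12
The smallest is 2, between Ht110 and Ht269.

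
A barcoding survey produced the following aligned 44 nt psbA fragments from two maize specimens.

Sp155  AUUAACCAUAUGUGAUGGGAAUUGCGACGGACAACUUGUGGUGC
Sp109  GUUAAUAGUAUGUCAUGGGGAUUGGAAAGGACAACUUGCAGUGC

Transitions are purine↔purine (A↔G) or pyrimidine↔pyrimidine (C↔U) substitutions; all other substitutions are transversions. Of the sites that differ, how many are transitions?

Differing sites — 1:A/G (Ti); 6:C/U (Ti); 7:C/A (Tv); 8:A/G (Ti); 14:G/C (Tv); 20:A/G (Ti); 25:C/G (Tv); 26:G/A (Ti); 28:C/A (Tv); 39:U/C (Ti); 40:G/A (Ti).
Of the 11 differences, 7 transitions and 4 transversions, so the answer is 7.

7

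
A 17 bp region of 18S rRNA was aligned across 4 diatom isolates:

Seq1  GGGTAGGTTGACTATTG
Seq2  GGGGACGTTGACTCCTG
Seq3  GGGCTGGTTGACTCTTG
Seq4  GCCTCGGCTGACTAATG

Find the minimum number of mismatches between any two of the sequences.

Pairwise Hamming distances:
  Seq1 vs Seq2: 4
  Seq1 vs Seq3: 3
  Seq1 vs Seq4: 5
  Seq2 vs Seq3: 4
  Seq2 vs Seq4: 8
  Seq3 vs Seq4: 7
The smallest is 3, between Seq1 and Seq3.

3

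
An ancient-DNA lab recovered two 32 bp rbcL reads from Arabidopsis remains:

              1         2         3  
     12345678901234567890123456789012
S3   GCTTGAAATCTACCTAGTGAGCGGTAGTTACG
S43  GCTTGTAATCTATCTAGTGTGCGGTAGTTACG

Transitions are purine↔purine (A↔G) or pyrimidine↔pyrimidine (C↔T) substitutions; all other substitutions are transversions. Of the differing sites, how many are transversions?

Mismatches occur at site 6 (A↔T, transversion), site 13 (C↔T, transition), site 20 (A↔T, transversion).
Of the 3 differences, 1 transition and 2 transversions, so the answer is 2.

2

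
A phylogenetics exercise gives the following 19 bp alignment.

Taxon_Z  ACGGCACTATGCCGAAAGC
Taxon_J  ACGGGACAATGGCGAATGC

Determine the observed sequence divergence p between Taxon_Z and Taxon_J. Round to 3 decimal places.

The sequences differ at positions 5 (C/G), 8 (T/A), 12 (C/G), 17 (A/T).
There are 4 differences over 19 sites, so p = 4/19 = 0.211.

0.211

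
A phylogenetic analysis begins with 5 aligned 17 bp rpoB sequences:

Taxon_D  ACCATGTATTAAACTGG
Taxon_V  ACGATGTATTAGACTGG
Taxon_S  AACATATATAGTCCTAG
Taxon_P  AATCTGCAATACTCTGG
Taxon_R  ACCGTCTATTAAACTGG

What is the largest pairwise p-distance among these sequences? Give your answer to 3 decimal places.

Pairwise Hamming distances:
  Taxon_D vs Taxon_V: 2
  Taxon_D vs Taxon_S: 7
  Taxon_D vs Taxon_P: 7
  Taxon_D vs Taxon_R: 2
  Taxon_V vs Taxon_S: 8
  Taxon_V vs Taxon_P: 7
  Taxon_V vs Taxon_R: 4
  Taxon_S vs Taxon_P: 10
  Taxon_S vs Taxon_R: 8
  Taxon_P vs Taxon_R: 8
The largest is 10 mismatches, between Taxon_S and Taxon_P; p = 10/17 = 0.588.

0.588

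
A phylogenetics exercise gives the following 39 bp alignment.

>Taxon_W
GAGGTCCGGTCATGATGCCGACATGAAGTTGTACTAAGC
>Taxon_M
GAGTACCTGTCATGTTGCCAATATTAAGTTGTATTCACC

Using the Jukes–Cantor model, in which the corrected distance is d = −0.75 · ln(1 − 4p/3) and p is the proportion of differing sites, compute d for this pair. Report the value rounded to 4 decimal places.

0.3138

The sequences differ at positions 4 (G/T), 5 (T/A), 8 (G/T), 15 (A/T), 20 (G/A), 22 (C/T), 25 (G/T), 34 (C/T), 36 (A/C), 38 (G/C).
p = 10/39 = 0.256410.
d = −0.75 · ln(1 − (4/3)·0.256410) = −0.75 · ln(0.658120) = −0.75 · (-0.418368) = 0.3138.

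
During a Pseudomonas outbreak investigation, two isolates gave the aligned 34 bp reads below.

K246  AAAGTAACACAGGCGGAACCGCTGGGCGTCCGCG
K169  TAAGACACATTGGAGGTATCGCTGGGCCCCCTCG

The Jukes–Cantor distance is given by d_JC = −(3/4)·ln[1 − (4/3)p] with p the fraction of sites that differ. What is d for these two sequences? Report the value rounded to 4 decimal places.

0.4234

Differing sites — 1:A/T; 5:T/A; 6:A/C; 10:C/T; 11:A/T; 14:C/A; 17:A/T; 19:C/T; 28:G/C; 29:T/C; 32:G/T.
p = 11/34 = 0.323529.
d = −0.75 · ln(1 − (4/3)·0.323529) = −0.75 · ln(0.568628) = −0.75 · (-0.564529) = 0.4234.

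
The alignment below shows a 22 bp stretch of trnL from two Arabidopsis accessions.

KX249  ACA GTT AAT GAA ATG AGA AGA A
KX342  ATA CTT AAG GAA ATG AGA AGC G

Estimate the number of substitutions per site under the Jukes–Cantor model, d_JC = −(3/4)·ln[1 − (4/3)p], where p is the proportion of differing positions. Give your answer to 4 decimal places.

0.2708

Mismatches occur at site 2 (C→T), site 4 (G→C), site 9 (T→G), site 21 (A→C), site 22 (A→G).
p = 5/22 = 0.227273.
d = −0.75 · ln(1 − (4/3)·0.227273) = −0.75 · ln(0.696969) = −0.75 · (-0.361014) = 0.2708.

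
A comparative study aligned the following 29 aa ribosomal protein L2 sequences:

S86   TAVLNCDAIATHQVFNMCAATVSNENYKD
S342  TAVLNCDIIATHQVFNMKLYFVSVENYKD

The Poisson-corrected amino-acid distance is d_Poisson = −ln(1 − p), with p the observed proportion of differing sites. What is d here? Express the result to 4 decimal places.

Mismatches occur at site 8 (A→I), site 18 (C→K), site 19 (A→L), site 20 (A→Y), site 21 (T→F), site 24 (N→V).
p = 6/29 = 0.206897.
d = −ln(1 − 0.206897) = −ln(0.793103) = 0.2318.

0.2318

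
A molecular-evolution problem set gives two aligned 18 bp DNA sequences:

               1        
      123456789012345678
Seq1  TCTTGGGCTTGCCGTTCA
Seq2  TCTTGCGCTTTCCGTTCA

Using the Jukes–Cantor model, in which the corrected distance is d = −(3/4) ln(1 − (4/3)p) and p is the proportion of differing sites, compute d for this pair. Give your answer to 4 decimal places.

0.1203

Mismatches occur at site 6 (G↔C), site 11 (G↔T).
p = 2/18 = 0.111111.
d = −0.75 · ln(1 − (4/3)·0.111111) = −0.75 · ln(0.851852) = −0.75 · (-0.160342) = 0.1203.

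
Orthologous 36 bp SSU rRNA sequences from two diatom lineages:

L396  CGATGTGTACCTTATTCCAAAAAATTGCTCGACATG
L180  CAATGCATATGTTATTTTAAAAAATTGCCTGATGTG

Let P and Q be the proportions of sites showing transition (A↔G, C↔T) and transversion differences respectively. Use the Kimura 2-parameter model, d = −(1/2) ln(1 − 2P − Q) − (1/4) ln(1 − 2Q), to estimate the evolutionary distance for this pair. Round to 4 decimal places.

0.4520

Mismatches occur at site 2 (G↔A, transition), site 6 (T↔C, transition), site 7 (G↔A, transition), site 10 (C↔T, transition), site 11 (C↔G, transversion), site 17 (C↔T, transition), site 18 (C↔T, transition), site 29 (T↔C, transition), site 30 (C↔T, transition), site 33 (C↔T, transition), site 34 (A↔G, transition).
Of the 11 differences, 10 transitions and 1 transversion over 36 sites: P = 10/36 = 0.277778, Q = 1/36 = 0.027778.
d = −0.5·ln(0.416666) − 0.25·ln(0.944444) = −0.5·(-0.875470) − 0.25·(-0.057159) = 0.4520.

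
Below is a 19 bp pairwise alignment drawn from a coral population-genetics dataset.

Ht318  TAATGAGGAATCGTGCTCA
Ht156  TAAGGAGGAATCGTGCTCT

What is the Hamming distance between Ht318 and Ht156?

The sequences differ at positions 4 (T/G), 19 (A/T).
That gives 2 mismatches out of 19 aligned sites, so the Hamming distance is 2.

2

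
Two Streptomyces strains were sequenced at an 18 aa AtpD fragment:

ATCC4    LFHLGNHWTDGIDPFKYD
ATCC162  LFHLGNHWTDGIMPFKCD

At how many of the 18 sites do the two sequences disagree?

Mismatches occur at site 13 (D/M), site 17 (Y/C).
That gives 2 mismatches out of 18 aligned sites, so the Hamming distance is 2.

2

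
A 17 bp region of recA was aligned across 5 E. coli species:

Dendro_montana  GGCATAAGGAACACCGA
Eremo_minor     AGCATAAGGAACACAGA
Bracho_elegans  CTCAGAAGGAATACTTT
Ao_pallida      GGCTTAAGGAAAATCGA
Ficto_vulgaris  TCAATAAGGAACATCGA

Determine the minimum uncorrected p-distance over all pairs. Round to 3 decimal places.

Pairwise Hamming distances:
  Dendro_montana vs Eremo_minor: 2
  Dendro_montana vs Bracho_elegans: 7
  Dendro_montana vs Ao_pallida: 3
  Dendro_montana vs Ficto_vulgaris: 4
  Eremo_minor vs Bracho_elegans: 7
  Eremo_minor vs Ao_pallida: 5
  Eremo_minor vs Ficto_vulgaris: 5
  Bracho_elegans vs Ao_pallida: 9
  Bracho_elegans vs Ficto_vulgaris: 9
  Ao_pallida vs Ficto_vulgaris: 5
The smallest is 2 mismatches, between Dendro_montana and Eremo_minor; p = 2/17 = 0.118.

0.118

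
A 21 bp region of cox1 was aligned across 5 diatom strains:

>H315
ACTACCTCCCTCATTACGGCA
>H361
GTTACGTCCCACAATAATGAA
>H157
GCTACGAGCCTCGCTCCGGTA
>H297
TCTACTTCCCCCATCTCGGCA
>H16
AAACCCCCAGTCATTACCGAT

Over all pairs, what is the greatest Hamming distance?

15

Pairwise Hamming distances:
  H315 vs H361: 8
  H315 vs H157: 8
  H315 vs H297: 5
  H315 vs H16: 9
  H361 vs H157: 10
  H361 vs H297: 10
  H361 vs H16: 13
  H157 vs H297: 10
  H157 vs H16: 15
  H297 vs H16: 14
The largest is 15, between H157 and H16.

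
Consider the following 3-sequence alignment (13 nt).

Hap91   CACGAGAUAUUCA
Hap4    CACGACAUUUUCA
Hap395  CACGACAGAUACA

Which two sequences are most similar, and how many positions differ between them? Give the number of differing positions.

Pairwise Hamming distances:
  Hap91 vs Hap4: 2
  Hap91 vs Hap395: 3
  Hap4 vs Hap395: 3
The smallest is 2, between Hap91 and Hap4.

2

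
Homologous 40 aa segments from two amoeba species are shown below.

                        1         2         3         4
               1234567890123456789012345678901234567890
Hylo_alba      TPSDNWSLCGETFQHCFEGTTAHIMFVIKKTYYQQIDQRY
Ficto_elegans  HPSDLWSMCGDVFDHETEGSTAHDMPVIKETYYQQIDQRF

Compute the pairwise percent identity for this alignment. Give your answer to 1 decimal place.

67.5%

Mismatches occur at site 1 (T→H), site 5 (N→L), site 8 (L→M), site 11 (E→D), site 12 (T→V), site 14 (Q→D), site 16 (C→E), site 17 (F→T), site 20 (T→S), site 24 (I→D), site 26 (F→P), site 30 (K→E), site 40 (Y→F).
27 of the 40 sites match, so the percent identity is 27/40 × 100 = 67.5%.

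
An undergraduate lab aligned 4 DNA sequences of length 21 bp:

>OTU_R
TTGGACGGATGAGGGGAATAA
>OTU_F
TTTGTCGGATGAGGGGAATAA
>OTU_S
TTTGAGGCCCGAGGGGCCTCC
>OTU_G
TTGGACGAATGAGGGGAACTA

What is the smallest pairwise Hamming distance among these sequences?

Pairwise Hamming distances:
  OTU_R vs OTU_F: 2
  OTU_R vs OTU_S: 9
  OTU_R vs OTU_G: 3
  OTU_F vs OTU_S: 9
  OTU_F vs OTU_G: 5
  OTU_S vs OTU_G: 10
The smallest is 2, between OTU_R and OTU_F.

2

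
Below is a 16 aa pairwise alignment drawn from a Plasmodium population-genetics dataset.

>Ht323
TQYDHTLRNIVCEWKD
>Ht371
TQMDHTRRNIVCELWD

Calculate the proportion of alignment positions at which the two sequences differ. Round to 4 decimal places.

0.2500

Mismatches occur at site 3 (Y/M), site 7 (L/R), site 14 (W/L), site 15 (K/W).
There are 4 differences over 16 sites, so p = 4/16 = 0.2500.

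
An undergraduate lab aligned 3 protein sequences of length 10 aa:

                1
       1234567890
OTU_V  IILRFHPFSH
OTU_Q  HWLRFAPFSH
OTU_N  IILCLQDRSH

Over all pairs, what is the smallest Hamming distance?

Pairwise Hamming distances:
  OTU_V vs OTU_Q: 3
  OTU_V vs OTU_N: 5
  OTU_Q vs OTU_N: 7
The smallest is 3, between OTU_V and OTU_Q.

3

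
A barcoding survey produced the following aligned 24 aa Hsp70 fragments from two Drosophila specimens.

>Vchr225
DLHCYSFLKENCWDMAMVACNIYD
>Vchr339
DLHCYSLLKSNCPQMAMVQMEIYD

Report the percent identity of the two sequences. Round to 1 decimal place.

70.8%

Differing sites — 7:F/L; 10:E/S; 13:W/P; 14:D/Q; 19:A/Q; 20:C/M; 21:N/E.
17 of the 24 sites match, so the percent identity is 17/24 × 100 = 70.8%.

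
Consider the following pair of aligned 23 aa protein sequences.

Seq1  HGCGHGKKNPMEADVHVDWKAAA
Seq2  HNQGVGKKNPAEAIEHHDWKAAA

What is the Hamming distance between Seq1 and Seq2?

7

The sequences differ at positions 2 (G/N), 3 (C/Q), 5 (H/V), 11 (M/A), 14 (D/I), 15 (V/E), 17 (V/H).
That gives 7 mismatches out of 23 aligned sites, so the Hamming distance is 7.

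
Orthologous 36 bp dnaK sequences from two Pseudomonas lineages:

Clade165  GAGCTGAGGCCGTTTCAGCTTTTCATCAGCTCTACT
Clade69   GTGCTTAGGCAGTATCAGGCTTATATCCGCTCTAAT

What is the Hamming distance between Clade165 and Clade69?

10

Differing sites — 2:A/T; 6:G/T; 11:C/A; 14:T/A; 19:C/G; 20:T/C; 23:T/A; 24:C/T; 28:A/C; 35:C/A.
That gives 10 mismatches out of 36 aligned sites, so the Hamming distance is 10.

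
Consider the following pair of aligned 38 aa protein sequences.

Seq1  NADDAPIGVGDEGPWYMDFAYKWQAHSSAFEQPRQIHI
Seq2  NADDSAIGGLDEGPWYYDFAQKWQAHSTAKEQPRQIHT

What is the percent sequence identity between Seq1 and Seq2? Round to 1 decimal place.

Mismatches occur at site 5 (A↔S), site 6 (P↔A), site 9 (V↔G), site 10 (G↔L), site 17 (M↔Y), site 21 (Y↔Q), site 28 (S↔T), site 30 (F↔K), site 38 (I↔T).
29 of the 38 sites match, so the percent identity is 29/38 × 100 = 76.3%.

76.3%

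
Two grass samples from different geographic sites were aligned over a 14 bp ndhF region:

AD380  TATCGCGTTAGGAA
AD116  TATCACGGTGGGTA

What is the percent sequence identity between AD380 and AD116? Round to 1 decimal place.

71.4%

Differing sites — 5:G/A; 8:T/G; 10:A/G; 13:A/T.
10 of the 14 sites match, so the percent identity is 10/14 × 100 = 71.4%.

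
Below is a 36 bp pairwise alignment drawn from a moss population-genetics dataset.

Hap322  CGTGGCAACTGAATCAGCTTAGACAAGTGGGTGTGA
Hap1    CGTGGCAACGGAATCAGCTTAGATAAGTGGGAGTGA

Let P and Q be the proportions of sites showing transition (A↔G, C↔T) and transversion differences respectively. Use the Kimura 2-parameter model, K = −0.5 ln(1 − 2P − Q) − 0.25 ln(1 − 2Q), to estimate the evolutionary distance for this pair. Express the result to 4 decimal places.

The sequences differ at positions 10 (T/G, transversion), 24 (C/T, transition), 32 (T/A, transversion).
Of the 3 differences, 1 transition and 2 transversions over 36 sites: P = 1/36 = 0.027778, Q = 2/36 = 0.055556.
d = −0.5·ln(0.888888) − 0.25·ln(0.888888) = −0.5·(-0.117784) − 0.25·(-0.117784) = 0.0883.

0.0883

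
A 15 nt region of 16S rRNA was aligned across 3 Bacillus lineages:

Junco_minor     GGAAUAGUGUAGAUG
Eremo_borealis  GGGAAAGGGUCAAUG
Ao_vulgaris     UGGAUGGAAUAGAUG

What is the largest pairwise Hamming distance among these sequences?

Pairwise Hamming distances:
  Junco_minor vs Eremo_borealis: 5
  Junco_minor vs Ao_vulgaris: 5
  Eremo_borealis vs Ao_vulgaris: 7
The largest is 7, between Eremo_borealis and Ao_vulgaris.

7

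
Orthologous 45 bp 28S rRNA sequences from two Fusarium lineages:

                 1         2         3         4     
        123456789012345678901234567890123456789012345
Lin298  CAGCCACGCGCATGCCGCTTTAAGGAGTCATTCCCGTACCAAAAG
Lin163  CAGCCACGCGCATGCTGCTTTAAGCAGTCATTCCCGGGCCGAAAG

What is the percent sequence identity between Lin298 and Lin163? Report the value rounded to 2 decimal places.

88.89%

Mismatches occur at site 16 (C/T), site 25 (G/C), site 37 (T/G), site 38 (A/G), site 41 (A/G).
40 of the 45 sites match, so the percent identity is 40/45 × 100 = 88.89%.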